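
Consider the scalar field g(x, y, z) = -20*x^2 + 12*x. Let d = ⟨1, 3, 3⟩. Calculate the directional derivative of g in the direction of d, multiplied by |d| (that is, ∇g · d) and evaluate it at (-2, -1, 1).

∂g/∂x = -40*x + 12
∂g/∂y = 0
∂g/∂z = 0
∇g at (-2, -1, 1) = (92, 0, 0)
∇g · d = (92)(1) + (0)(3) + (0)(3) = 92

92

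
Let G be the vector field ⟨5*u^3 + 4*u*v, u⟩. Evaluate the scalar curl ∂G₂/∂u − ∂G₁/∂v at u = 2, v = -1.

-7

∂G₂/∂u = 1
∂G₁/∂v = 4*u
Scalar curl = -4*u + 1
At (2, -1): -7.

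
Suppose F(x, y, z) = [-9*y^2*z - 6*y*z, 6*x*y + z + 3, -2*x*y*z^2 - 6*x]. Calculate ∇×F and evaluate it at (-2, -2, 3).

(∇×F)₁ = ∂F₃/∂y − ∂F₂/∂z = -2*x*z^2 - 1
(∇×F)₂ = ∂F₁/∂z − ∂F₃/∂x = -9*y^2 + 2*y*z^2 - 6*y + 6
(∇×F)₃ = ∂F₂/∂x − ∂F₁/∂y = 18*y*z + 6*y + 6*z
∇×F = (-2*x*z^2 - 1, -9*y^2 + 2*y*z^2 - 6*y + 6, 18*y*z + 6*y + 6*z)
At (-2, -2, 3): (35, -54, -102).

(35, -54, -102)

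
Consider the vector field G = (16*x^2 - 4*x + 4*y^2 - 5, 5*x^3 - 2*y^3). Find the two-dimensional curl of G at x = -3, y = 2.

∂G₂/∂x = 15*x^2
∂G₁/∂y = 8*y
Scalar curl = 15*x^2 - 8*y
At (-3, 2): 119.

119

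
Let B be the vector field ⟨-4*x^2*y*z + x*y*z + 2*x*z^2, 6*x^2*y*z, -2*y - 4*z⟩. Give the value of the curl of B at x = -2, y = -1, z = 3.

(∇×B)₁ = ∂B₃/∂y − ∂B₂/∂z = -6*x^2*y - 2
(∇×B)₂ = ∂B₁/∂z − ∂B₃/∂x = -4*x^2*y + x*y + 4*x*z
(∇×B)₃ = ∂B₂/∂x − ∂B₁/∂y = 4*x^2*z + 12*x*y*z - x*z
∇×B = (-6*x^2*y - 2, -4*x^2*y + x*y + 4*x*z, 4*x^2*z + 12*x*y*z - x*z)
At (-2, -1, 3): (22, -6, 126).

(22, -6, 126)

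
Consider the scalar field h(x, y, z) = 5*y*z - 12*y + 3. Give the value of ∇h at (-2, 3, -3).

∂h/∂x = 0
∂h/∂y = 5*z - 12
∂h/∂z = 5*y
∇h = (0, 5*z - 12, 5*y)
At (-2, 3, -3): (0, -27, 15).

(0, -27, 15)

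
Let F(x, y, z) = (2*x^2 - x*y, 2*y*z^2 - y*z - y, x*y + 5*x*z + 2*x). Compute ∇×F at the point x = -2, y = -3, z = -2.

(∇×F)₁ = ∂F₃/∂y − ∂F₂/∂z = x - 4*y*z + y
(∇×F)₂ = ∂F₁/∂z − ∂F₃/∂x = -y - 5*z - 2
(∇×F)₃ = ∂F₂/∂x − ∂F₁/∂y = x
∇×F = (x - 4*y*z + y, -y - 5*z - 2, x)
At (-2, -3, -2): (-29, 11, -2).

(-29, 11, -2)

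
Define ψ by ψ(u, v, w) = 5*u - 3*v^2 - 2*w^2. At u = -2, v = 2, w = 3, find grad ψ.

(5, -12, -12)

∂ψ/∂u = 5
∂ψ/∂v = -6*v
∂ψ/∂w = -4*w
∇ψ = (5, -6*v, -4*w)
At (-2, 2, 3): (5, -12, -12).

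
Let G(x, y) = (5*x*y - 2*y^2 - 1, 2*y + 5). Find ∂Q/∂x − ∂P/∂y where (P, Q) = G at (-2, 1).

14

∂G₂/∂x = 0
∂G₁/∂y = 5*x - 4*y
Scalar curl = -5*x + 4*y
At (-2, 1): 14.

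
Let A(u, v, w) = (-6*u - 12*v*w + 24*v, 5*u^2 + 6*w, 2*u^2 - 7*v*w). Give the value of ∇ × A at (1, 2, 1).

(∇×A)₁ = ∂A₃/∂v − ∂A₂/∂w = -7*w - 6
(∇×A)₂ = ∂A₁/∂w − ∂A₃/∂u = -4*u - 12*v
(∇×A)₃ = ∂A₂/∂u − ∂A₁/∂v = 10*u + 12*w - 24
∇×A = (-7*w - 6, -4*u - 12*v, 10*u + 12*w - 24)
At (1, 2, 1): (-13, -28, -2).

(-13, -28, -2)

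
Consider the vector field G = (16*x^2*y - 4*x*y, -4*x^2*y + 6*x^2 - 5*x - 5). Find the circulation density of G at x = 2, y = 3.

∂G₂/∂x = -8*x*y + 12*x - 5
∂G₁/∂y = 16*x^2 - 4*x
Scalar curl = -16*x^2 - 8*x*y + 16*x - 5
At (2, 3): -85.

-85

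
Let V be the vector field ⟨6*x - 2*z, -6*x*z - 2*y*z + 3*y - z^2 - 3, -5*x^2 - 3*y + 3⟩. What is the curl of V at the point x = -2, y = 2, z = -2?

(∇×V)₁ = ∂V₃/∂y − ∂V₂/∂z = 6*x + 2*y + 2*z - 3
(∇×V)₂ = ∂V₁/∂z − ∂V₃/∂x = 10*x - 2
(∇×V)₃ = ∂V₂/∂x − ∂V₁/∂y = -6*z
∇×V = (6*x + 2*y + 2*z - 3, 10*x - 2, -6*z)
At (-2, 2, -2): (-15, -22, 12).

(-15, -22, 12)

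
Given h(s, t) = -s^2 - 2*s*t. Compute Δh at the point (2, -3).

-2

∂²h/∂s² = -2
∂²h/∂t² = 0
∇²h = -2
At (2, -3): -2.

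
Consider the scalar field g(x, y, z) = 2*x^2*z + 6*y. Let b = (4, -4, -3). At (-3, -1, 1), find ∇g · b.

∂g/∂x = 4*x*z
∂g/∂y = 6
∂g/∂z = 2*x^2
∇g at (-3, -1, 1) = (-12, 6, 18)
∇g · b = (-12)(4) + (6)(-4) + (18)(-3) = -126

-126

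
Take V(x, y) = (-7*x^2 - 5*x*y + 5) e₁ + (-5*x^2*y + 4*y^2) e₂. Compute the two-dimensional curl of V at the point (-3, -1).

∂V₂/∂x = -10*x*y
∂V₁/∂y = -5*x
Scalar curl = -10*x*y + 5*x
At (-3, -1): -45.

-45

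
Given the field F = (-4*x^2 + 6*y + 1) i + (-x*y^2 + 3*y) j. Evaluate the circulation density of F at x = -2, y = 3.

-15

∂F₂/∂x = -y^2
∂F₁/∂y = 6
Scalar curl = -y^2 - 6
At (-2, 3): -15.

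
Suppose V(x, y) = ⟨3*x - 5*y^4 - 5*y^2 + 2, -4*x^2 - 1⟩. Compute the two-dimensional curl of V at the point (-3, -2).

-156

∂V₂/∂x = -8*x
∂V₁/∂y = -20*y^3 - 10*y
Scalar curl = -8*x + 20*y^3 + 10*y
At (-3, -2): -156.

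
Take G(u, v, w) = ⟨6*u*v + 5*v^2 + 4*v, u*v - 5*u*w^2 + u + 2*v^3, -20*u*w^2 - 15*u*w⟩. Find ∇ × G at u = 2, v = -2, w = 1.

(20, 35, -2)

(∇×G)₁ = ∂G₃/∂v − ∂G₂/∂w = 10*u*w
(∇×G)₂ = ∂G₁/∂w − ∂G₃/∂u = 20*w^2 + 15*w
(∇×G)₃ = ∂G₂/∂u − ∂G₁/∂v = -6*u - 9*v - 5*w^2 - 3
∇×G = (10*u*w, 20*w^2 + 15*w, -6*u - 9*v - 5*w^2 - 3)
At (2, -2, 1): (20, 35, -2).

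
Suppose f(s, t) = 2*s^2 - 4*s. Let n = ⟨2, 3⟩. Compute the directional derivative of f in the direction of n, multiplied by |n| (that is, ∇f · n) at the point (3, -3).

∂f/∂s = 4*s - 4
∂f/∂t = 0
∇f at (3, -3) = (8, 0)
∇f · n = (8)(2) + (0)(3) = 16

16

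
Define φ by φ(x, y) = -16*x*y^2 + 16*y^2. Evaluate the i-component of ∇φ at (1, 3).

-144

(∇φ)_1 = ∂φ/∂x = -16*y^2
At (1, 3): -144.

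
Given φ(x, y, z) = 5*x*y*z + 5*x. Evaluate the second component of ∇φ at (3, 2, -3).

(∇φ)_2 = ∂φ/∂y = 5*x*z
At (3, 2, -3): -45.

-45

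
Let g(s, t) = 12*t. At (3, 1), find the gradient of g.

∂g/∂s = 0
∂g/∂t = 12
∇g = (0, 12)
At (3, 1): (0, 12).

(0, 12)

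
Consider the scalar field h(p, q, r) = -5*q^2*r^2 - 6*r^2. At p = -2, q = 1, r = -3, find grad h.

∂h/∂p = 0
∂h/∂q = -10*q*r^2
∂h/∂r = -10*q^2*r - 12*r
∇h = (0, -10*q*r^2, -10*q^2*r - 12*r)
At (-2, 1, -3): (0, -90, 66).

(0, -90, 66)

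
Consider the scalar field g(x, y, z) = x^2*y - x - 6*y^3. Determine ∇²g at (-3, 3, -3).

∂²g/∂x² = 2*y
∂²g/∂y² = -36*y
∂²g/∂z² = 0
∇²g = -34*y
At (-3, 3, -3): -102.

-102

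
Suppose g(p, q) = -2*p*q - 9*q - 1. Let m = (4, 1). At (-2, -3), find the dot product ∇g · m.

∂g/∂p = -2*q
∂g/∂q = -2*p - 9
∇g at (-2, -3) = (6, -5)
∇g · m = (6)(4) + (-5)(1) = 19

19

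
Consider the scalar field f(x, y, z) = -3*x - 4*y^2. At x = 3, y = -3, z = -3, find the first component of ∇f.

-3

(∇f)_1 = ∂f/∂x = -3
At (3, -3, -3): -3.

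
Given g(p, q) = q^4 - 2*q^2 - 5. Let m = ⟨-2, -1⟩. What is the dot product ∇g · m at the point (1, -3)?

96

∂g/∂p = 0
∂g/∂q = 4*q^3 - 4*q
∇g at (1, -3) = (0, -96)
∇g · m = (0)(-2) + (-96)(-1) = 96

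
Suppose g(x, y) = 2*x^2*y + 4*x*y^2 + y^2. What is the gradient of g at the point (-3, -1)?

(16, 40)

∂g/∂x = 4*x*y + 4*y^2
∂g/∂y = 2*x^2 + 8*x*y + 2*y
∇g = (4*x*y + 4*y^2, 2*x^2 + 8*x*y + 2*y)
At (-3, -1): (16, 40).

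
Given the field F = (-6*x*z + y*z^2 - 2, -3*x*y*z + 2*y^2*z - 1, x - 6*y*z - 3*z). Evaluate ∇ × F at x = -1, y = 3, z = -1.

(∇×F)₁ = ∂F₃/∂y − ∂F₂/∂z = 3*x*y - 2*y^2 - 6*z
(∇×F)₂ = ∂F₁/∂z − ∂F₃/∂x = -6*x + 2*y*z - 1
(∇×F)₃ = ∂F₂/∂x − ∂F₁/∂y = -3*y*z - z^2
∇×F = (3*x*y - 2*y^2 - 6*z, -6*x + 2*y*z - 1, -3*y*z - z^2)
At (-1, 3, -1): (-21, -1, 8).

(-21, -1, 8)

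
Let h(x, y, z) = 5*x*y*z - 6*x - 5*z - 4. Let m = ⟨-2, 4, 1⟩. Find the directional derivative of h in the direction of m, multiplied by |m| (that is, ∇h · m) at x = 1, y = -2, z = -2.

-83

∂h/∂x = 5*y*z - 6
∂h/∂y = 5*x*z
∂h/∂z = 5*x*y - 5
∇h at (1, -2, -2) = (14, -10, -15)
∇h · m = (14)(-2) + (-10)(4) + (-15)(1) = -83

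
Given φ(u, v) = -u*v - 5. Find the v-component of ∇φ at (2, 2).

(∇φ)_2 = ∂φ/∂v = -u
At (2, 2): -2.

-2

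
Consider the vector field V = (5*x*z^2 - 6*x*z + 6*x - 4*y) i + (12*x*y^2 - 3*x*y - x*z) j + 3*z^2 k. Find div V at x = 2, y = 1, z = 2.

68

∂V₁/∂x = 5*z^2 - 6*z + 6
∂V₂/∂y = 24*x*y - 3*x
∂V₃/∂z = 6*z
∇·V = 24*x*y - 3*x + 5*z^2 + 6
At (2, 1, 2): 68.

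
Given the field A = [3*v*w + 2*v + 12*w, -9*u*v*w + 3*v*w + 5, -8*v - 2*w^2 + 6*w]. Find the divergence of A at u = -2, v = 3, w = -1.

∂A₁/∂u = 0
∂A₂/∂v = -9*u*w + 3*w
∂A₃/∂w = -4*w + 6
∇·A = -9*u*w - w + 6
At (-2, 3, -1): -11.

-11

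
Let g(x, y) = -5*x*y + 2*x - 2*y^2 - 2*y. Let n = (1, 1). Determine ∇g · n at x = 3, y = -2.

3

∂g/∂x = -5*y + 2
∂g/∂y = -5*x - 4*y - 2
∇g at (3, -2) = (12, -9)
∇g · n = (12)(1) + (-9)(1) = 3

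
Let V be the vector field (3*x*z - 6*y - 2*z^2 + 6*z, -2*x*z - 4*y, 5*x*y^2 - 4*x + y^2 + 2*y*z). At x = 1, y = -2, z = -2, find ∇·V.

∂V₁/∂x = 3*z
∂V₂/∂y = -4
∂V₃/∂z = 2*y
∇·V = 2*y + 3*z - 4
At (1, -2, -2): -14.

-14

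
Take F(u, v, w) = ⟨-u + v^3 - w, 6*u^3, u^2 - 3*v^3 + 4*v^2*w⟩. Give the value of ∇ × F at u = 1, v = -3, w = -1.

(∇×F)₁ = ∂F₃/∂v − ∂F₂/∂w = -9*v^2 + 8*v*w
(∇×F)₂ = ∂F₁/∂w − ∂F₃/∂u = -2*u - 1
(∇×F)₃ = ∂F₂/∂u − ∂F₁/∂v = 18*u^2 - 3*v^2
∇×F = (-9*v^2 + 8*v*w, -2*u - 1, 18*u^2 - 3*v^2)
At (1, -3, -1): (-57, -3, -9).

(-57, -3, -9)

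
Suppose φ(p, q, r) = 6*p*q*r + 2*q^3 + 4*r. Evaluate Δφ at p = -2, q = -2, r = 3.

∂²φ/∂p² = 0
∂²φ/∂q² = 12*q
∂²φ/∂r² = 0
∇²φ = 12*q
At (-2, -2, 3): -24.

-24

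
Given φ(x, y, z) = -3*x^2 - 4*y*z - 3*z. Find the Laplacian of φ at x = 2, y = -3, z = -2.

-6

∂²φ/∂x² = -6
∂²φ/∂y² = 0
∂²φ/∂z² = 0
∇²φ = -6
At (2, -3, -2): -6.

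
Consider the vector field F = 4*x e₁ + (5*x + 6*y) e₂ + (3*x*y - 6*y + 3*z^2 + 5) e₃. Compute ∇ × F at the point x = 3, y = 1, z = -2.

(3, -3, 5)

(∇×F)₁ = ∂F₃/∂y − ∂F₂/∂z = 3*x - 6
(∇×F)₂ = ∂F₁/∂z − ∂F₃/∂x = -3*y
(∇×F)₃ = ∂F₂/∂x − ∂F₁/∂y = 5
∇×F = (3*x - 6, -3*y, 5)
At (3, 1, -2): (3, -3, 5).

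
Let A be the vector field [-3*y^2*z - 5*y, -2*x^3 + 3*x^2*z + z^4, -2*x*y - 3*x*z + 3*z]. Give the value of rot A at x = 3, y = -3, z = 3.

(∇×A)₁ = ∂A₃/∂y − ∂A₂/∂z = -3*x^2 - 2*x - 4*z^3
(∇×A)₂ = ∂A₁/∂z − ∂A₃/∂x = -3*y^2 + 2*y + 3*z
(∇×A)₃ = ∂A₂/∂x − ∂A₁/∂y = -6*x^2 + 6*x*z + 6*y*z + 5
∇×A = (-3*x^2 - 2*x - 4*z^3, -3*y^2 + 2*y + 3*z, -6*x^2 + 6*x*z + 6*y*z + 5)
At (3, -3, 3): (-141, -24, -49).

(-141, -24, -49)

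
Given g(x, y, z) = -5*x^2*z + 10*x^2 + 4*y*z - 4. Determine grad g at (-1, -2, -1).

∂g/∂x = -10*x*z + 20*x
∂g/∂y = 4*z
∂g/∂z = -5*x^2 + 4*y
∇g = (-10*x*z + 20*x, 4*z, -5*x^2 + 4*y)
At (-1, -2, -1): (-30, -4, -13).

(-30, -4, -13)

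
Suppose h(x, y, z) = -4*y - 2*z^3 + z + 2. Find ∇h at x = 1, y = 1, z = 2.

(0, -4, -23)

∂h/∂x = 0
∂h/∂y = -4
∂h/∂z = -6*z^2 + 1
∇h = (0, -4, -6*z^2 + 1)
At (1, 1, 2): (0, -4, -23).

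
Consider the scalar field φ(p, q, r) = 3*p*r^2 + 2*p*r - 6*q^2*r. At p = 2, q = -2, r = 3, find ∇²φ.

∂²φ/∂p² = 0
∂²φ/∂q² = -12*r
∂²φ/∂r² = 6*p
∇²φ = 6*p - 12*r
At (2, -2, 3): -24.

-24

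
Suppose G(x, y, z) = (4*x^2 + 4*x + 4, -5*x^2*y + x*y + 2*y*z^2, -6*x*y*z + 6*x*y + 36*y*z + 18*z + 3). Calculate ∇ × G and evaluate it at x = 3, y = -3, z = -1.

(-12, 36, 87)

(∇×G)₁ = ∂G₃/∂y − ∂G₂/∂z = -6*x*z + 6*x - 4*y*z + 36*z
(∇×G)₂ = ∂G₁/∂z − ∂G₃/∂x = 6*y*z - 6*y
(∇×G)₃ = ∂G₂/∂x − ∂G₁/∂y = -10*x*y + y
∇×G = (-6*x*z + 6*x - 4*y*z + 36*z, 6*y*z - 6*y, -10*x*y + y)
At (3, -3, -1): (-12, 36, 87).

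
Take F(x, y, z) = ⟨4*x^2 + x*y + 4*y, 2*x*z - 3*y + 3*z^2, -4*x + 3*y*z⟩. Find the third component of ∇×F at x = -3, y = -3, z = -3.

-7

(∇×F)_3 = ∂F₂/∂x − ∂F₁/∂y
= 2*z − (x + 4)
= -x + 2*z - 4
At (-3, -3, -3): -7.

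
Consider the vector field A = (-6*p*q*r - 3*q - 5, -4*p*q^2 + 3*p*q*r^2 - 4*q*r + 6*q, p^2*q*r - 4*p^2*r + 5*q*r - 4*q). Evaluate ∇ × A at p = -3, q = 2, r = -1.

(∇×A)₁ = ∂A₃/∂q − ∂A₂/∂r = p^2*r - 6*p*q*r + 4*q + 5*r - 4
(∇×A)₂ = ∂A₁/∂r − ∂A₃/∂p = -2*p*q*r - 6*p*q + 8*p*r
(∇×A)₃ = ∂A₂/∂p − ∂A₁/∂q = 6*p*r - 4*q^2 + 3*q*r^2 + 3
∇×A = (p^2*r - 6*p*q*r + 4*q + 5*r - 4, -2*p*q*r - 6*p*q + 8*p*r, 6*p*r - 4*q^2 + 3*q*r^2 + 3)
At (-3, 2, -1): (-46, 48, 11).

(-46, 48, 11)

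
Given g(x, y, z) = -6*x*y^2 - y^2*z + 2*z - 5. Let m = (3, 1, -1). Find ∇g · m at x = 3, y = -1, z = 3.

∂g/∂x = -6*y^2
∂g/∂y = -12*x*y - 2*y*z
∂g/∂z = -y^2 + 2
∇g at (3, -1, 3) = (-6, 42, 1)
∇g · m = (-6)(3) + (42)(1) + (1)(-1) = 23

23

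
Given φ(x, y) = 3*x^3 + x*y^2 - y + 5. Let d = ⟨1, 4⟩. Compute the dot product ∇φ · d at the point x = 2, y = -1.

17

∂φ/∂x = 9*x^2 + y^2
∂φ/∂y = 2*x*y - 1
∇φ at (2, -1) = (37, -5)
∇φ · d = (37)(1) + (-5)(4) = 17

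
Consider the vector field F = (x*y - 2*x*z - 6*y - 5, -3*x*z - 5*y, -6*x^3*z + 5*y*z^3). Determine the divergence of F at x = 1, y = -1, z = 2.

-76

∂F₁/∂x = y - 2*z
∂F₂/∂y = -5
∂F₃/∂z = -6*x^3 + 15*y*z^2
∇·F = -6*x^3 + 15*y*z^2 + y - 2*z - 5
At (1, -1, 2): -76.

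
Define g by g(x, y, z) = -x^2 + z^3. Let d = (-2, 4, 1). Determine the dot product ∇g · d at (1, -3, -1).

∂g/∂x = -2*x
∂g/∂y = 0
∂g/∂z = 3*z^2
∇g at (1, -3, -1) = (-2, 0, 3)
∇g · d = (-2)(-2) + (0)(4) + (3)(1) = 7

7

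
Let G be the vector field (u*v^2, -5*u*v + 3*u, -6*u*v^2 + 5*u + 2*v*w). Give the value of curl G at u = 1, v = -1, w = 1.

(∇×G)₁ = ∂G₃/∂v − ∂G₂/∂w = -12*u*v + 2*w
(∇×G)₂ = ∂G₁/∂w − ∂G₃/∂u = 6*v^2 - 5
(∇×G)₃ = ∂G₂/∂u − ∂G₁/∂v = -2*u*v - 5*v + 3
∇×G = (-12*u*v + 2*w, 6*v^2 - 5, -2*u*v - 5*v + 3)
At (1, -1, 1): (14, 1, 10).

(14, 1, 10)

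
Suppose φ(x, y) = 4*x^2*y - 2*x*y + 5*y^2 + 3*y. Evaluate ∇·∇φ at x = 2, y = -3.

-14

∂²φ/∂x² = 8*y
∂²φ/∂y² = 10
∇²φ = 8*y + 10
At (2, -3): -14.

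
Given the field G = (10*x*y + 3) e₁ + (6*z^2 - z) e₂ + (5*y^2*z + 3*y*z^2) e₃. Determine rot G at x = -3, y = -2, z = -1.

(36, 0, 30)

(∇×G)₁ = ∂G₃/∂y − ∂G₂/∂z = 10*y*z + 3*z^2 - 12*z + 1
(∇×G)₂ = ∂G₁/∂z − ∂G₃/∂x = 0
(∇×G)₃ = ∂G₂/∂x − ∂G₁/∂y = -10*x
∇×G = (10*y*z + 3*z^2 - 12*z + 1, 0, -10*x)
At (-3, -2, -1): (36, 0, 30).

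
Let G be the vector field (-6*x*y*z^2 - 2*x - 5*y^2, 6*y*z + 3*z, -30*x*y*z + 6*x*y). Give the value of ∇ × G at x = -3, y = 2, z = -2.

(∇×G)₁ = ∂G₃/∂y − ∂G₂/∂z = -30*x*z + 6*x - 6*y - 3
(∇×G)₂ = ∂G₁/∂z − ∂G₃/∂x = -12*x*y*z + 30*y*z - 6*y
(∇×G)₃ = ∂G₂/∂x − ∂G₁/∂y = 6*x*z^2 + 10*y
∇×G = (-30*x*z + 6*x - 6*y - 3, -12*x*y*z + 30*y*z - 6*y, 6*x*z^2 + 10*y)
At (-3, 2, -2): (-213, -276, -52).

(-213, -276, -52)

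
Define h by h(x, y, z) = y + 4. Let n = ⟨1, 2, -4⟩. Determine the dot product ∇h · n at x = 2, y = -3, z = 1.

2

∂h/∂x = 0
∂h/∂y = 1
∂h/∂z = 0
∇h at (2, -3, 1) = (0, 1, 0)
∇h · n = (0)(1) + (1)(2) + (0)(-4) = 2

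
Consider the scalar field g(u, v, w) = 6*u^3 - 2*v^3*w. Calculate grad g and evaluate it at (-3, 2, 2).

∂g/∂u = 18*u^2
∂g/∂v = -6*v^2*w
∂g/∂w = -2*v^3
∇g = (18*u^2, -6*v^2*w, -2*v^3)
At (-3, 2, 2): (162, -48, -16).

(162, -48, -16)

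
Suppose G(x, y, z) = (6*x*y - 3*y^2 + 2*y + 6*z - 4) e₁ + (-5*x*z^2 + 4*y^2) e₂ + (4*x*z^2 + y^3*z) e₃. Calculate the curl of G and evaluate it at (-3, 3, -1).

(3, 2, 29)

(∇×G)₁ = ∂G₃/∂y − ∂G₂/∂z = 10*x*z + 3*y^2*z
(∇×G)₂ = ∂G₁/∂z − ∂G₃/∂x = -4*z^2 + 6
(∇×G)₃ = ∂G₂/∂x − ∂G₁/∂y = -6*x + 6*y - 5*z^2 - 2
∇×G = (10*x*z + 3*y^2*z, -4*z^2 + 6, -6*x + 6*y - 5*z^2 - 2)
At (-3, 3, -1): (3, 2, 29).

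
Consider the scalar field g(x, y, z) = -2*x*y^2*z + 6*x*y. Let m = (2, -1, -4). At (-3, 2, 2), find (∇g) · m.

-134

∂g/∂x = -2*y^2*z + 6*y
∂g/∂y = -4*x*y*z + 6*x
∂g/∂z = -2*x*y^2
∇g at (-3, 2, 2) = (-4, 30, 24)
∇g · m = (-4)(2) + (30)(-1) + (24)(-4) = -134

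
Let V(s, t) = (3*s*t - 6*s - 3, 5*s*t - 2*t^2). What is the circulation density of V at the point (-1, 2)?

∂V₂/∂s = 5*t
∂V₁/∂t = 3*s
Scalar curl = -3*s + 5*t
At (-1, 2): 13.

13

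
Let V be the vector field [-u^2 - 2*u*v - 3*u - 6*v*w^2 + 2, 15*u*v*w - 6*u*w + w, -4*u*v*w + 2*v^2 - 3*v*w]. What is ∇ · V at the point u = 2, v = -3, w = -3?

∂V₁/∂u = -2*u - 2*v - 3
∂V₂/∂v = 15*u*w
∂V₃/∂w = -4*u*v - 3*v
∇·V = -4*u*v + 15*u*w - 2*u - 5*v - 3
At (2, -3, -3): -58.

-58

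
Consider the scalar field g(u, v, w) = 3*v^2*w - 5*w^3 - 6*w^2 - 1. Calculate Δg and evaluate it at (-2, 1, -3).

60

∂²g/∂u² = 0
∂²g/∂v² = 6*w
∂²g/∂w² = -6*(5*w + 2)
∇²g = -24*w - 12
At (-2, 1, -3): 60.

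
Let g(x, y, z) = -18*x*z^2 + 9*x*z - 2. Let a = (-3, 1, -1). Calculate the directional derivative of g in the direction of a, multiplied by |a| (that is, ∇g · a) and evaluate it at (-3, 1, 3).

108

∂g/∂x = -18*z^2 + 9*z
∂g/∂y = 0
∂g/∂z = -36*x*z + 9*x
∇g at (-3, 1, 3) = (-135, 0, 297)
∇g · a = (-135)(-3) + (0)(1) + (297)(-1) = 108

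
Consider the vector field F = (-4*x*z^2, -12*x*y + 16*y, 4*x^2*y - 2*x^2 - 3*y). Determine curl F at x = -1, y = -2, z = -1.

(∇×F)₁ = ∂F₃/∂y − ∂F₂/∂z = 4*x^2 - 3
(∇×F)₂ = ∂F₁/∂z − ∂F₃/∂x = -8*x*y - 8*x*z + 4*x
(∇×F)₃ = ∂F₂/∂x − ∂F₁/∂y = -12*y
∇×F = (4*x^2 - 3, -8*x*y - 8*x*z + 4*x, -12*y)
At (-1, -2, -1): (1, -28, 24).

(1, -28, 24)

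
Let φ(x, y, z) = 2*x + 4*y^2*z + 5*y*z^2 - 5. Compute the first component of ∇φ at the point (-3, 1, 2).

(∇φ)_1 = ∂φ/∂x = 2
At (-3, 1, 2): 2.

2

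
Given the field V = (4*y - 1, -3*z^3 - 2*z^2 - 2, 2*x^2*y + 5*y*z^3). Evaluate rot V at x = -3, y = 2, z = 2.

(∇×V)₁ = ∂V₃/∂y − ∂V₂/∂z = 2*x^2 + 5*z^3 + 9*z^2 + 4*z
(∇×V)₂ = ∂V₁/∂z − ∂V₃/∂x = -4*x*y
(∇×V)₃ = ∂V₂/∂x − ∂V₁/∂y = -4
∇×V = (2*x^2 + 5*z^3 + 9*z^2 + 4*z, -4*x*y, -4)
At (-3, 2, 2): (102, 24, -4).

(102, 24, -4)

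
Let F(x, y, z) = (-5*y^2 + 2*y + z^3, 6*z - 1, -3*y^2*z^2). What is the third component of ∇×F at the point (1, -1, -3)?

(∇×F)_3 = ∂F₂/∂x − ∂F₁/∂y
= 0 − (-10*y + 2)
= 10*y - 2
At (1, -1, -3): -12.

-12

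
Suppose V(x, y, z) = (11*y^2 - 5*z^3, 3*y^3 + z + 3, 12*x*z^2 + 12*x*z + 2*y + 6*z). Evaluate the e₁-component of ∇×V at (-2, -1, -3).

(∇×V)_1 = ∂V₃/∂y − ∂V₂/∂z
= 2 − (1)
= 1
At (-2, -1, -3): 1.

1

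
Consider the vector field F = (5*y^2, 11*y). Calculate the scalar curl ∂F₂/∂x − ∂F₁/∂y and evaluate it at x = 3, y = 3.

∂F₂/∂x = 0
∂F₁/∂y = 10*y
Scalar curl = -10*y
At (3, 3): -30.

-30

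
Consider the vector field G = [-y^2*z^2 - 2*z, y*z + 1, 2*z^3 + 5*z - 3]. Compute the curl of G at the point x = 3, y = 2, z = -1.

(∇×G)₁ = ∂G₃/∂y − ∂G₂/∂z = -y
(∇×G)₂ = ∂G₁/∂z − ∂G₃/∂x = -2*y^2*z - 2
(∇×G)₃ = ∂G₂/∂x − ∂G₁/∂y = 2*y*z^2
∇×G = (-y, -2*y^2*z - 2, 2*y*z^2)
At (3, 2, -1): (-2, 6, 4).

(-2, 6, 4)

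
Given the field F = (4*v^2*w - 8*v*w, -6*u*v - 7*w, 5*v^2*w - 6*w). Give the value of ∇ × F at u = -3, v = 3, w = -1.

(∇×F)₁ = ∂F₃/∂v − ∂F₂/∂w = 10*v*w + 7
(∇×F)₂ = ∂F₁/∂w − ∂F₃/∂u = 4*v^2 - 8*v
(∇×F)₃ = ∂F₂/∂u − ∂F₁/∂v = -8*v*w - 6*v + 8*w
∇×F = (10*v*w + 7, 4*v^2 - 8*v, -8*v*w - 6*v + 8*w)
At (-3, 3, -1): (-23, 12, -2).

(-23, 12, -2)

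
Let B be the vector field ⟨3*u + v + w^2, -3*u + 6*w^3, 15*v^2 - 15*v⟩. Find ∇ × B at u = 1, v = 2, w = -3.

(∇×B)₁ = ∂B₃/∂v − ∂B₂/∂w = 30*v - 18*w^2 - 15
(∇×B)₂ = ∂B₁/∂w − ∂B₃/∂u = 2*w
(∇×B)₃ = ∂B₂/∂u − ∂B₁/∂v = -4
∇×B = (30*v - 18*w^2 - 15, 2*w, -4)
At (1, 2, -3): (-117, -6, -4).

(-117, -6, -4)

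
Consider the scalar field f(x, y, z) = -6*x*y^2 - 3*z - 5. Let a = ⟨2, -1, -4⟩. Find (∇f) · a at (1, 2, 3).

-12

∂f/∂x = -6*y^2
∂f/∂y = -12*x*y
∂f/∂z = -3
∇f at (1, 2, 3) = (-24, -24, -3)
∇f · a = (-24)(2) + (-24)(-1) + (-3)(-4) = -12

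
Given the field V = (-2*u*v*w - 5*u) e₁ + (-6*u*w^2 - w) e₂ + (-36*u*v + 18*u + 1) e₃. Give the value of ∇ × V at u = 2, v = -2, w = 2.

(∇×V)₁ = ∂V₃/∂v − ∂V₂/∂w = 12*u*w - 36*u + 1
(∇×V)₂ = ∂V₁/∂w − ∂V₃/∂u = -2*u*v + 36*v - 18
(∇×V)₃ = ∂V₂/∂u − ∂V₁/∂v = 2*u*w - 6*w^2
∇×V = (12*u*w - 36*u + 1, -2*u*v + 36*v - 18, 2*u*w - 6*w^2)
At (2, -2, 2): (-23, -82, -16).

(-23, -82, -16)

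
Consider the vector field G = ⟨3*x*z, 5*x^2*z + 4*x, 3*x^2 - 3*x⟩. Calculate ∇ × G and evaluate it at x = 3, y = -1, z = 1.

(∇×G)₁ = ∂G₃/∂y − ∂G₂/∂z = -5*x^2
(∇×G)₂ = ∂G₁/∂z − ∂G₃/∂x = -3*x + 3
(∇×G)₃ = ∂G₂/∂x − ∂G₁/∂y = 10*x*z + 4
∇×G = (-5*x^2, -3*x + 3, 10*x*z + 4)
At (3, -1, 1): (-45, -6, 34).

(-45, -6, 34)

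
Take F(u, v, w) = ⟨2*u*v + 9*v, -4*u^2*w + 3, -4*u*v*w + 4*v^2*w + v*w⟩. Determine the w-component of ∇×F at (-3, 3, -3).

-75

(∇×F)_3 = ∂F₂/∂u − ∂F₁/∂v
= -8*u*w − (2*u + 9)
= -8*u*w - 2*u - 9
At (-3, 3, -3): -75.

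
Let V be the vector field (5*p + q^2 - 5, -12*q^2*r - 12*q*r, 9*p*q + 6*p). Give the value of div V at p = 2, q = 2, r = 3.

-175

∂V₁/∂p = 5
∂V₂/∂q = -24*q*r - 12*r
∂V₃/∂r = 0
∇·V = -24*q*r - 12*r + 5
At (2, 2, 3): -175.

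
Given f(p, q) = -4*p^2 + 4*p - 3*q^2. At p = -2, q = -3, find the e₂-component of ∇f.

(∇f)_2 = ∂f/∂q = -6*q
At (-2, -3): 18.

18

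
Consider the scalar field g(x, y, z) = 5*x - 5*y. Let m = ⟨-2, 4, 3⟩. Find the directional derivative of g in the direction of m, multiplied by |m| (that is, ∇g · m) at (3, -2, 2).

∂g/∂x = 5
∂g/∂y = -5
∂g/∂z = 0
∇g at (3, -2, 2) = (5, -5, 0)
∇g · m = (5)(-2) + (-5)(4) + (0)(3) = -30

-30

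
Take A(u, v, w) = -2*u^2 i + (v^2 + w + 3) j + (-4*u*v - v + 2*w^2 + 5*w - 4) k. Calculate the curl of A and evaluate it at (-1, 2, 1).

(∇×A)₁ = ∂A₃/∂v − ∂A₂/∂w = -4*u - 2
(∇×A)₂ = ∂A₁/∂w − ∂A₃/∂u = 4*v
(∇×A)₃ = ∂A₂/∂u − ∂A₁/∂v = 0
∇×A = (-4*u - 2, 4*v, 0)
At (-1, 2, 1): (2, 8, 0).

(2, 8, 0)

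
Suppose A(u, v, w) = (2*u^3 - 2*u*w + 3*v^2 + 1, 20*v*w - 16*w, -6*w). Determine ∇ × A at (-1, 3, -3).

(∇×A)₁ = ∂A₃/∂v − ∂A₂/∂w = -20*v + 16
(∇×A)₂ = ∂A₁/∂w − ∂A₃/∂u = -2*u
(∇×A)₃ = ∂A₂/∂u − ∂A₁/∂v = -6*v
∇×A = (-20*v + 16, -2*u, -6*v)
At (-1, 3, -3): (-44, 2, -18).

(-44, 2, -18)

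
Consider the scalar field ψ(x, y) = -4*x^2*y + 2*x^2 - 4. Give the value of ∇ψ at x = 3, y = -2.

∂ψ/∂x = -8*x*y + 4*x
∂ψ/∂y = -4*x^2
∇ψ = (-8*x*y + 4*x, -4*x^2)
At (3, -2): (60, -36).

(60, -36)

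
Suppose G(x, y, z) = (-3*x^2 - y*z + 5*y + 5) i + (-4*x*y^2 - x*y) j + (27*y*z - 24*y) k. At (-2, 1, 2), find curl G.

(30, -1, -8)

(∇×G)₁ = ∂G₃/∂y − ∂G₂/∂z = 27*z - 24
(∇×G)₂ = ∂G₁/∂z − ∂G₃/∂x = -y
(∇×G)₃ = ∂G₂/∂x − ∂G₁/∂y = -4*y^2 - y + z - 5
∇×G = (27*z - 24, -y, -4*y^2 - y + z - 5)
At (-2, 1, 2): (30, -1, -8).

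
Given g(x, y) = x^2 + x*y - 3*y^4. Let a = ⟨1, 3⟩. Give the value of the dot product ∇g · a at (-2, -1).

∂g/∂x = 2*x + y
∂g/∂y = x - 12*y^3
∇g at (-2, -1) = (-5, 10)
∇g · a = (-5)(1) + (10)(3) = 25

25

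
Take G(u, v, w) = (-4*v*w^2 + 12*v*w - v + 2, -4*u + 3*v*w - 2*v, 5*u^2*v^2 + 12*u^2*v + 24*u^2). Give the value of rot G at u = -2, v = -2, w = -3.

(-26, 8, 69)

(∇×G)₁ = ∂G₃/∂v − ∂G₂/∂w = 10*u^2*v + 12*u^2 - 3*v
(∇×G)₂ = ∂G₁/∂w − ∂G₃/∂u = -10*u*v^2 - 24*u*v - 48*u - 8*v*w + 12*v
(∇×G)₃ = ∂G₂/∂u − ∂G₁/∂v = 4*w^2 - 12*w - 3
∇×G = (10*u^2*v + 12*u^2 - 3*v, -10*u*v^2 - 24*u*v - 48*u - 8*v*w + 12*v, 4*w^2 - 12*w - 3)
At (-2, -2, -3): (-26, 8, 69).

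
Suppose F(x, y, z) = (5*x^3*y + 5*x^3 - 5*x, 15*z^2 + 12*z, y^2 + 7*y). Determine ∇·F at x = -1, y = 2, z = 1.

∂F₁/∂x = 15*x^2*y + 15*x^2 - 5
∂F₂/∂y = 0
∂F₃/∂z = 0
∇·F = 15*x^2*y + 15*x^2 - 5
At (-1, 2, 1): 40.

40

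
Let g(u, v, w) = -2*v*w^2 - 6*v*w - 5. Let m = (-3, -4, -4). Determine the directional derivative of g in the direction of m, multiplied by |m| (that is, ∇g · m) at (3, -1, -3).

∂g/∂u = 0
∂g/∂v = -2*w^2 - 6*w
∂g/∂w = -4*v*w - 6*v
∇g at (3, -1, -3) = (0, 0, -6)
∇g · m = (0)(-3) + (0)(-4) + (-6)(-4) = 24

24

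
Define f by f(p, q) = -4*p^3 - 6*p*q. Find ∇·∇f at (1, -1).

∂²f/∂p² = -24*p
∂²f/∂q² = 0
∇²f = -24*p
At (1, -1): -24.

-24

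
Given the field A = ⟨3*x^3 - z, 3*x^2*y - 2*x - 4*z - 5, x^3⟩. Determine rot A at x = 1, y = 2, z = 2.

(∇×A)₁ = ∂A₃/∂y − ∂A₂/∂z = 4
(∇×A)₂ = ∂A₁/∂z − ∂A₃/∂x = -3*x^2 - 1
(∇×A)₃ = ∂A₂/∂x − ∂A₁/∂y = 6*x*y - 2
∇×A = (4, -3*x^2 - 1, 6*x*y - 2)
At (1, 2, 2): (4, -4, 10).

(4, -4, 10)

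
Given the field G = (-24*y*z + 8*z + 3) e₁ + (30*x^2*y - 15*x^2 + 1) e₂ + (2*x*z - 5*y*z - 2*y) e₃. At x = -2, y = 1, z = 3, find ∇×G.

(-17, -22, 12)

(∇×G)₁ = ∂G₃/∂y − ∂G₂/∂z = -5*z - 2
(∇×G)₂ = ∂G₁/∂z − ∂G₃/∂x = -24*y - 2*z + 8
(∇×G)₃ = ∂G₂/∂x − ∂G₁/∂y = 60*x*y - 30*x + 24*z
∇×G = (-5*z - 2, -24*y - 2*z + 8, 60*x*y - 30*x + 24*z)
At (-2, 1, 3): (-17, -22, 12).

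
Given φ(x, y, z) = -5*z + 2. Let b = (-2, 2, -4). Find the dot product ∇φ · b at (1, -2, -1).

∂φ/∂x = 0
∂φ/∂y = 0
∂φ/∂z = -5
∇φ at (1, -2, -1) = (0, 0, -5)
∇φ · b = (0)(-2) + (0)(2) + (-5)(-4) = 20

20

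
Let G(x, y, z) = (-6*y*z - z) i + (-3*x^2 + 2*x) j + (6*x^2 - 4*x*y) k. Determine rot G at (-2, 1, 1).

(8, 21, 20)

(∇×G)₁ = ∂G₃/∂y − ∂G₂/∂z = -4*x
(∇×G)₂ = ∂G₁/∂z − ∂G₃/∂x = -12*x - 2*y - 1
(∇×G)₃ = ∂G₂/∂x − ∂G₁/∂y = -6*x + 6*z + 2
∇×G = (-4*x, -12*x - 2*y - 1, -6*x + 6*z + 2)
At (-2, 1, 1): (8, 21, 20).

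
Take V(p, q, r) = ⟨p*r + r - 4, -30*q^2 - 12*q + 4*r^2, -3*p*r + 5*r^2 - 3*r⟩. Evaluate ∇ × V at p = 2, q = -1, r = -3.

(24, -6, 0)

(∇×V)₁ = ∂V₃/∂q − ∂V₂/∂r = -8*r
(∇×V)₂ = ∂V₁/∂r − ∂V₃/∂p = p + 3*r + 1
(∇×V)₃ = ∂V₂/∂p − ∂V₁/∂q = 0
∇×V = (-8*r, p + 3*r + 1, 0)
At (2, -1, -3): (24, -6, 0).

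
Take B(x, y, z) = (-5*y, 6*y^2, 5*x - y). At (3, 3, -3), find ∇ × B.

(-1, -5, 5)

(∇×B)₁ = ∂B₃/∂y − ∂B₂/∂z = -1
(∇×B)₂ = ∂B₁/∂z − ∂B₃/∂x = -5
(∇×B)₃ = ∂B₂/∂x − ∂B₁/∂y = 5
∇×B = (-1, -5, 5)
At (3, 3, -3): (-1, -5, 5).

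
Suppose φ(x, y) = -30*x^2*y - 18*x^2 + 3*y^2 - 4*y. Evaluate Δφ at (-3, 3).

∂²φ/∂x² = -12*(5*y + 3)
∂²φ/∂y² = 6
∇²φ = -60*y - 30
At (-3, 3): -210.

-210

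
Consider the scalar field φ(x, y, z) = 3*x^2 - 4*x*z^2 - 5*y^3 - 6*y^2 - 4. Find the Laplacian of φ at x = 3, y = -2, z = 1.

30

∂²φ/∂x² = 6
∂²φ/∂y² = -6*(5*y + 2)
∂²φ/∂z² = -8*x
∇²φ = -8*x - 30*y - 6
At (3, -2, 1): 30.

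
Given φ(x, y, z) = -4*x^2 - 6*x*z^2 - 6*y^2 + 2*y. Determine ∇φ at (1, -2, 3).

∂φ/∂x = -8*x - 6*z^2
∂φ/∂y = -12*y + 2
∂φ/∂z = -12*x*z
∇φ = (-8*x - 6*z^2, -12*y + 2, -12*x*z)
At (1, -2, 3): (-62, 26, -36).

(-62, 26, -36)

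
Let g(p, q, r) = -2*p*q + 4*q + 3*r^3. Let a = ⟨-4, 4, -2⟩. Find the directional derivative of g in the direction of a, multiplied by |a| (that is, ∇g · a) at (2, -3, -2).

∂g/∂p = -2*q
∂g/∂q = -2*p + 4
∂g/∂r = 9*r^2
∇g at (2, -3, -2) = (6, 0, 36)
∇g · a = (6)(-4) + (0)(4) + (36)(-2) = -96

-96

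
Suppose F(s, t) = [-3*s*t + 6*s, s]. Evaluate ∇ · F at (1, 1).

∂F₁/∂s = -3*t + 6
∂F₂/∂t = 0
∇·F = -3*t + 6
At (1, 1): 3.

3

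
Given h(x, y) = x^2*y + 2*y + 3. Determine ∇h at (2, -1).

∂h/∂x = 2*x*y
∂h/∂y = x^2 + 2
∇h = (2*x*y, x^2 + 2)
At (2, -1): (-4, 6).

(-4, 6)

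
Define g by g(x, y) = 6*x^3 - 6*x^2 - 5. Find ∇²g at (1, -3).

24

∂²g/∂x² = 12*(3*x - 1)
∂²g/∂y² = 0
∇²g = 36*x - 12
At (1, -3): 24.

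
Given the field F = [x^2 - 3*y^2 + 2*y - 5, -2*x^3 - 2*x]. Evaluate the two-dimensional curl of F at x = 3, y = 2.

∂F₂/∂x = -6*x^2 - 2
∂F₁/∂y = -6*y + 2
Scalar curl = -6*x^2 + 6*y - 4
At (3, 2): -46.

-46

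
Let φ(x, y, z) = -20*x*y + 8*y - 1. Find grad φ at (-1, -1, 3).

(20, 28, 0)

∂φ/∂x = -20*y
∂φ/∂y = -20*x + 8
∂φ/∂z = 0
∇φ = (-20*y, -20*x + 8, 0)
At (-1, -1, 3): (20, 28, 0).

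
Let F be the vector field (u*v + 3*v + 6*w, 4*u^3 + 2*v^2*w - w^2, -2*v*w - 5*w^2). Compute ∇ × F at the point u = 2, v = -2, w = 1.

(-8, 6, 43)

(∇×F)₁ = ∂F₃/∂v − ∂F₂/∂w = -2*v^2
(∇×F)₂ = ∂F₁/∂w − ∂F₃/∂u = 6
(∇×F)₃ = ∂F₂/∂u − ∂F₁/∂v = 12*u^2 - u - 3
∇×F = (-2*v^2, 6, 12*u^2 - u - 3)
At (2, -2, 1): (-8, 6, 43).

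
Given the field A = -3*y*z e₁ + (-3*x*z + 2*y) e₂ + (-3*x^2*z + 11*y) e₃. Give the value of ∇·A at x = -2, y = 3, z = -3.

∂A₁/∂x = 0
∂A₂/∂y = 2
∂A₃/∂z = -3*x^2
∇·A = -3*x^2 + 2
At (-2, 3, -3): -10.

-10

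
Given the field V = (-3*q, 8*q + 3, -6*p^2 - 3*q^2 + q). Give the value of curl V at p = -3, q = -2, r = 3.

(∇×V)₁ = ∂V₃/∂q − ∂V₂/∂r = -6*q + 1
(∇×V)₂ = ∂V₁/∂r − ∂V₃/∂p = 12*p
(∇×V)₃ = ∂V₂/∂p − ∂V₁/∂q = 3
∇×V = (-6*q + 1, 12*p, 3)
At (-3, -2, 3): (13, -36, 3).

(13, -36, 3)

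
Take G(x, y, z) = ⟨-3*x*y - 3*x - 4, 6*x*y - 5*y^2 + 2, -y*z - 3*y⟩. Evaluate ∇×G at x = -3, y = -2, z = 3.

(-6, 0, -21)

(∇×G)₁ = ∂G₃/∂y − ∂G₂/∂z = -z - 3
(∇×G)₂ = ∂G₁/∂z − ∂G₃/∂x = 0
(∇×G)₃ = ∂G₂/∂x − ∂G₁/∂y = 3*x + 6*y
∇×G = (-z - 3, 0, 3*x + 6*y)
At (-3, -2, 3): (-6, 0, -21).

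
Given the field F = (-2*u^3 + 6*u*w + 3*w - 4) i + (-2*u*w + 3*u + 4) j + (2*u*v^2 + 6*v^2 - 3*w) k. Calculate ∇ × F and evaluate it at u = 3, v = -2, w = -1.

(-42, 13, 5)

(∇×F)₁ = ∂F₃/∂v − ∂F₂/∂w = 4*u*v + 2*u + 12*v
(∇×F)₂ = ∂F₁/∂w − ∂F₃/∂u = 6*u - 2*v^2 + 3
(∇×F)₃ = ∂F₂/∂u − ∂F₁/∂v = -2*w + 3
∇×F = (4*u*v + 2*u + 12*v, 6*u - 2*v^2 + 3, -2*w + 3)
At (3, -2, -1): (-42, 13, 5).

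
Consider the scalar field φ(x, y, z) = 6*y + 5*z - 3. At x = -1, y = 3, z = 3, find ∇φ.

(0, 6, 5)

∂φ/∂x = 0
∂φ/∂y = 6
∂φ/∂z = 5
∇φ = (0, 6, 5)
At (-1, 3, 3): (0, 6, 5).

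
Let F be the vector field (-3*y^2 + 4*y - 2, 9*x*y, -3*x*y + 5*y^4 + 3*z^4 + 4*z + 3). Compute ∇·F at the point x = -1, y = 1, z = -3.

-329

∂F₁/∂x = 0
∂F₂/∂y = 9*x
∂F₃/∂z = 12*z^3 + 4
∇·F = 9*x + 12*z^3 + 4
At (-1, 1, -3): -329.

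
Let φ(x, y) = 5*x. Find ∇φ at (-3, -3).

(5, 0)

∂φ/∂x = 5
∂φ/∂y = 0
∇φ = (5, 0)
At (-3, -3): (5, 0).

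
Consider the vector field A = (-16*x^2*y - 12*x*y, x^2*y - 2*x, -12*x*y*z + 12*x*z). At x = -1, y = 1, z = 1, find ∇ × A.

(12, 0, 0)

(∇×A)₁ = ∂A₃/∂y − ∂A₂/∂z = -12*x*z
(∇×A)₂ = ∂A₁/∂z − ∂A₃/∂x = 12*y*z - 12*z
(∇×A)₃ = ∂A₂/∂x − ∂A₁/∂y = 16*x^2 + 2*x*y + 12*x - 2
∇×A = (-12*x*z, 12*y*z - 12*z, 16*x^2 + 2*x*y + 12*x - 2)
At (-1, 1, 1): (12, 0, 0).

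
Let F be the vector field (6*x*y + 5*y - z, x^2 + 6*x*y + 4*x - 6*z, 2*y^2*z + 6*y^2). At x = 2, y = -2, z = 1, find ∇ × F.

(-26, -1, -21)

(∇×F)₁ = ∂F₃/∂y − ∂F₂/∂z = 4*y*z + 12*y + 6
(∇×F)₂ = ∂F₁/∂z − ∂F₃/∂x = -1
(∇×F)₃ = ∂F₂/∂x − ∂F₁/∂y = -4*x + 6*y - 1
∇×F = (4*y*z + 12*y + 6, -1, -4*x + 6*y - 1)
At (2, -2, 1): (-26, -1, -21).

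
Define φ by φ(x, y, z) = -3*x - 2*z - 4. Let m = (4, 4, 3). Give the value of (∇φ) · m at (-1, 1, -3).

∂φ/∂x = -3
∂φ/∂y = 0
∂φ/∂z = -2
∇φ at (-1, 1, -3) = (-3, 0, -2)
∇φ · m = (-3)(4) + (0)(4) + (-2)(3) = -18

-18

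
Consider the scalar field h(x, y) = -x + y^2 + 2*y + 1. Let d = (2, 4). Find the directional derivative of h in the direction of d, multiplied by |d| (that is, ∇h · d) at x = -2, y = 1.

14

∂h/∂x = -1
∂h/∂y = 2*y + 2
∇h at (-2, 1) = (-1, 4)
∇h · d = (-1)(2) + (4)(4) = 14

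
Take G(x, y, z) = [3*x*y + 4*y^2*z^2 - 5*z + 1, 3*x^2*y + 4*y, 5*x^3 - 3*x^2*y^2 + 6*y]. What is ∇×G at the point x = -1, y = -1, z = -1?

(∇×G)₁ = ∂G₃/∂y − ∂G₂/∂z = -6*x^2*y + 6
(∇×G)₂ = ∂G₁/∂z − ∂G₃/∂x = -15*x^2 + 6*x*y^2 + 8*y^2*z - 5
(∇×G)₃ = ∂G₂/∂x − ∂G₁/∂y = 6*x*y - 3*x - 8*y*z^2
∇×G = (-6*x^2*y + 6, -15*x^2 + 6*x*y^2 + 8*y^2*z - 5, 6*x*y - 3*x - 8*y*z^2)
At (-1, -1, -1): (12, -34, 17).

(12, -34, 17)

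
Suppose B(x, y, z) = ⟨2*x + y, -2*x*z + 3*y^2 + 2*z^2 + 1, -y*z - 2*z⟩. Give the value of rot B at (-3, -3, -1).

(∇×B)₁ = ∂B₃/∂y − ∂B₂/∂z = 2*x - 5*z
(∇×B)₂ = ∂B₁/∂z − ∂B₃/∂x = 0
(∇×B)₃ = ∂B₂/∂x − ∂B₁/∂y = -2*z - 1
∇×B = (2*x - 5*z, 0, -2*z - 1)
At (-3, -3, -1): (-1, 0, 1).

(-1, 0, 1)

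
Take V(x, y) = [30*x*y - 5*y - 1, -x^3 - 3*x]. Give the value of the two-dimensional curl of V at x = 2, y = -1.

∂V₂/∂x = -3*x^2 - 3
∂V₁/∂y = 30*x - 5
Scalar curl = -3*x^2 - 30*x + 2
At (2, -1): -70.

-70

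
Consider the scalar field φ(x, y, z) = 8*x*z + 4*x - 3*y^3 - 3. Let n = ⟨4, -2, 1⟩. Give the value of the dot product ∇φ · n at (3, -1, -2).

∂φ/∂x = 8*z + 4
∂φ/∂y = -9*y^2
∂φ/∂z = 8*x
∇φ at (3, -1, -2) = (-12, -9, 24)
∇φ · n = (-12)(4) + (-9)(-2) + (24)(1) = -6

-6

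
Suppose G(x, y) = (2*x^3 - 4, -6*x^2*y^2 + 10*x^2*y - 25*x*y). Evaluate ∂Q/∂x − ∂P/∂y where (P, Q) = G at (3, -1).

-71

∂G₂/∂x = -12*x*y^2 + 20*x*y - 25*y
∂G₁/∂y = 0
Scalar curl = -12*x*y^2 + 20*x*y - 25*y
At (3, -1): -71.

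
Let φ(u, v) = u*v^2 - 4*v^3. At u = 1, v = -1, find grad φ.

∂φ/∂u = v^2
∂φ/∂v = 2*u*v - 12*v^2
∇φ = (v^2, 2*u*v - 12*v^2)
At (1, -1): (1, -14).

(1, -14)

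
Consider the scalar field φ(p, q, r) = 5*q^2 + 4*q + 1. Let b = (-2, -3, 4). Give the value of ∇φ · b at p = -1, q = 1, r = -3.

∂φ/∂p = 0
∂φ/∂q = 10*q + 4
∂φ/∂r = 0
∇φ at (-1, 1, -3) = (0, 14, 0)
∇φ · b = (0)(-2) + (14)(-3) + (0)(4) = -42

-42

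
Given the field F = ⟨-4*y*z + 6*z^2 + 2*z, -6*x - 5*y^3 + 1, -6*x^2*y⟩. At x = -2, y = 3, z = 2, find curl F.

(∇×F)₁ = ∂F₃/∂y − ∂F₂/∂z = -6*x^2
(∇×F)₂ = ∂F₁/∂z − ∂F₃/∂x = 12*x*y - 4*y + 12*z + 2
(∇×F)₃ = ∂F₂/∂x − ∂F₁/∂y = 4*z - 6
∇×F = (-6*x^2, 12*x*y - 4*y + 12*z + 2, 4*z - 6)
At (-2, 3, 2): (-24, -58, 2).

(-24, -58, 2)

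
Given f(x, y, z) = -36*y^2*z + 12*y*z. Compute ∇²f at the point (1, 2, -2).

∂²f/∂x² = 0
∂²f/∂y² = -72*z
∂²f/∂z² = 0
∇²f = -72*z
At (1, 2, -2): 144.

144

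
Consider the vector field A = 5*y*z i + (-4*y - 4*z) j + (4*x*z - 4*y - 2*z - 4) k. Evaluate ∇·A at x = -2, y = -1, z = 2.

∂A₁/∂x = 0
∂A₂/∂y = -4
∂A₃/∂z = 4*x - 2
∇·A = 4*x - 6
At (-2, -1, 2): -14.

-14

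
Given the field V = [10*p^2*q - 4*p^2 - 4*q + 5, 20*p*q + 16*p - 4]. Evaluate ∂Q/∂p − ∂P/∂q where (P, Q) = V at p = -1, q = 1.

30

∂V₂/∂p = 20*q + 16
∂V₁/∂q = 10*p^2 - 4
Scalar curl = -10*p^2 + 20*q + 20
At (-1, 1): 30.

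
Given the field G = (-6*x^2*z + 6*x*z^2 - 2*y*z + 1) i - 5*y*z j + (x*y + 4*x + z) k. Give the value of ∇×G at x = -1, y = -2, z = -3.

(∇×G)₁ = ∂G₃/∂y − ∂G₂/∂z = x + 5*y
(∇×G)₂ = ∂G₁/∂z − ∂G₃/∂x = -6*x^2 + 12*x*z - 3*y - 4
(∇×G)₃ = ∂G₂/∂x − ∂G₁/∂y = 2*z
∇×G = (x + 5*y, -6*x^2 + 12*x*z - 3*y - 4, 2*z)
At (-1, -2, -3): (-11, 32, -6).

(-11, 32, -6)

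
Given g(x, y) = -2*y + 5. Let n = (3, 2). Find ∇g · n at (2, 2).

-4

∂g/∂x = 0
∂g/∂y = -2
∇g at (2, 2) = (0, -2)
∇g · n = (0)(3) + (-2)(2) = -4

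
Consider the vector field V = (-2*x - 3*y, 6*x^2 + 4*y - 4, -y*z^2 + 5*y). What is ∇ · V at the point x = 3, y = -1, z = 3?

8

∂V₁/∂x = -2
∂V₂/∂y = 4
∂V₃/∂z = -2*y*z
∇·V = -2*y*z + 2
At (3, -1, 3): 8.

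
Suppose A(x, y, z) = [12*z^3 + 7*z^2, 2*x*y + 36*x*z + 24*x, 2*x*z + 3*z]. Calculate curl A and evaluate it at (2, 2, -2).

(∇×A)₁ = ∂A₃/∂y − ∂A₂/∂z = -36*x
(∇×A)₂ = ∂A₁/∂z − ∂A₃/∂x = 36*z^2 + 12*z
(∇×A)₃ = ∂A₂/∂x − ∂A₁/∂y = 2*y + 36*z + 24
∇×A = (-36*x, 36*z^2 + 12*z, 2*y + 36*z + 24)
At (2, 2, -2): (-72, 120, -44).

(-72, 120, -44)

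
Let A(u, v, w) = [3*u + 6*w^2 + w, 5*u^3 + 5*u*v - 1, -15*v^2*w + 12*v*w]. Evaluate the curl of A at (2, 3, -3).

(234, -35, 75)

(∇×A)₁ = ∂A₃/∂v − ∂A₂/∂w = -30*v*w + 12*w
(∇×A)₂ = ∂A₁/∂w − ∂A₃/∂u = 12*w + 1
(∇×A)₃ = ∂A₂/∂u − ∂A₁/∂v = 15*u^2 + 5*v
∇×A = (-30*v*w + 12*w, 12*w + 1, 15*u^2 + 5*v)
At (2, 3, -3): (234, -35, 75).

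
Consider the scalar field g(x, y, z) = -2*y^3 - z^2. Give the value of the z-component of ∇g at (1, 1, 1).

(∇g)_3 = ∂g/∂z = -2*z
At (1, 1, 1): -2.

-2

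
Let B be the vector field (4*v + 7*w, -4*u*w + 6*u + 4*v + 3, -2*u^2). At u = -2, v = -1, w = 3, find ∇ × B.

(-8, -1, -10)

(∇×B)₁ = ∂B₃/∂v − ∂B₂/∂w = 4*u
(∇×B)₂ = ∂B₁/∂w − ∂B₃/∂u = 4*u + 7
(∇×B)₃ = ∂B₂/∂u − ∂B₁/∂v = -4*w + 2
∇×B = (4*u, 4*u + 7, -4*w + 2)
At (-2, -1, 3): (-8, -1, -10).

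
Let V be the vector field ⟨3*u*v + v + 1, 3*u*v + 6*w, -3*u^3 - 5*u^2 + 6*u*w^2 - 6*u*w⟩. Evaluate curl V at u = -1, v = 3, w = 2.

(∇×V)₁ = ∂V₃/∂v − ∂V₂/∂w = -6
(∇×V)₂ = ∂V₁/∂w − ∂V₃/∂u = 9*u^2 + 10*u - 6*w^2 + 6*w
(∇×V)₃ = ∂V₂/∂u − ∂V₁/∂v = -3*u + 3*v - 1
∇×V = (-6, 9*u^2 + 10*u - 6*w^2 + 6*w, -3*u + 3*v - 1)
At (-1, 3, 2): (-6, -13, 11).

(-6, -13, 11)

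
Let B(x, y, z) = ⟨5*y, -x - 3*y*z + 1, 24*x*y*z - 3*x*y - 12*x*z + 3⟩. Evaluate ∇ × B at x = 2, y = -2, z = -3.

(∇×B)₁ = ∂B₃/∂y − ∂B₂/∂z = 24*x*z - 3*x + 3*y
(∇×B)₂ = ∂B₁/∂z − ∂B₃/∂x = -24*y*z + 3*y + 12*z
(∇×B)₃ = ∂B₂/∂x − ∂B₁/∂y = -6
∇×B = (24*x*z - 3*x + 3*y, -24*y*z + 3*y + 12*z, -6)
At (2, -2, -3): (-156, -186, -6).

(-156, -186, -6)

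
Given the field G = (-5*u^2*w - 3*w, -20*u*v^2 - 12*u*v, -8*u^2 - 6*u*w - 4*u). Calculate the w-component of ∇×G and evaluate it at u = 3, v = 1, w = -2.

(∇×G)_3 = ∂G₂/∂u − ∂G₁/∂v
= -20*v^2 - 12*v − (0)
= -20*v^2 - 12*v
At (3, 1, -2): -32.

-32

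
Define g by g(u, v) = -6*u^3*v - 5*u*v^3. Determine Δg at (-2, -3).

-396

∂²g/∂u² = -36*u*v
∂²g/∂v² = -30*u*v
∇²g = -66*u*v
At (-2, -3): -396.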